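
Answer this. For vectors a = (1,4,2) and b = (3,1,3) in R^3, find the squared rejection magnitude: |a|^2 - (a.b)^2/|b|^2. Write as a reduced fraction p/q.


|a|^2 = 1^2 + 4^2 + 2^2 = 21
|b|^2 = 3^2 + 1^2 + 3^2 = 19
a . b = 1*3 + 4*1 + 2*3 = 13
(a.b)^2 = 13^2 = 169
|rej|^2 = 21 - 169/19
= (399 - 169)/19
= 230/19
In lowest terms: 230/19


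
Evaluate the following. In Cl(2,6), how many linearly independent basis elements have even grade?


Even subalgebra dimension = 2^(n-1)
n = 2 + 6 = 8
2^(8 - 1) = 2^7 = 128
Verification: sum of C(8,k) for even k = 1 + 28 + 70 + 28 + 1 = 128
Result = 128


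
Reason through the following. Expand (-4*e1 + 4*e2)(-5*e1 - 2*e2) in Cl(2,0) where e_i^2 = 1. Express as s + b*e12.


Expand: (-4*e1 + 4*e2)(-5*e1 - 2*e2)
= (-4)*(-5)*e1e1 + (-4)*(-2)*e1e2 + 4*(-5)*e2e1 + 4*(-2)*e2e2
Using e1^2 = e2^2 = 1, e2e1 = -e1e2:
Scalar part s = (-4)*(-5) + 4*(-2) = 20 + (-8) = 12
Bivector part b = (-4)*(-2) - 4*(-5) = 8 - (-20) = 28
uv = 12 + 28*e12


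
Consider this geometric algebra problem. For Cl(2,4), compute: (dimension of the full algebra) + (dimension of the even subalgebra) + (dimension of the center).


n = 2 + 4 = 6
Total dim = 2^6 = 64
Even subalgebra dim = 2^5 = 32
n is even, so center dim = 1
Sum = 64 + 32 + 1 = 97


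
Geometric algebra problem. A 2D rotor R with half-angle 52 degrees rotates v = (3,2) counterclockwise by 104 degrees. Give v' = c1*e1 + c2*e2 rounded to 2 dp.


Rotor R = cos(52deg) - sin(52deg)*e12
Rotation angle theta = 2 * 52 = 104 degrees
v' = R*v*~R rotates v by theta.
cos(104deg) = -0.2419, sin(104deg) = 0.9703
v'_1 = 3*cos(104deg) - 2*sin(104deg)
= 3*(-0.2419) - 2*0.9703
= -2.67
v'_2 = 3*sin(104deg) + 2*cos(104deg)
= 3*0.9703 + 2*(-0.2419)
= 2.43
v' = -2.67*e1 + 2.43*e2


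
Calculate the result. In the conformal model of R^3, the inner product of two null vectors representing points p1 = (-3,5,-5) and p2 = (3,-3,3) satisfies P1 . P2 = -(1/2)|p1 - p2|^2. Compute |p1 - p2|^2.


p1 - p2 = (-6, 8, -8)
|p1 - p2|^2 = (-6)^2 + 8^2 + (-8)^2
= 36 + 64 + 64
= 164


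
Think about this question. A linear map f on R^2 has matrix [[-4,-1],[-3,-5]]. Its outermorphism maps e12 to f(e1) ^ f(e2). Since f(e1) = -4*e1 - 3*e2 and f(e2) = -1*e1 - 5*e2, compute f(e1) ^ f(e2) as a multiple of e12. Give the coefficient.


The outermorphism of a linear map f sends e1^e2 to f(e1)^f(e2).
f(e1) = -4*e1 - 3*e2
f(e2) = -1*e1 - 5*e2
f(e1) ^ f(e2) = (-4*e1 - 3*e2) ^ (-1*e1 - 5*e2)
= (-4)*(-5)*e12 + (-3)*(-1)*e21
= (20 - 3)*e12
= 17*e12
Coefficient = 17


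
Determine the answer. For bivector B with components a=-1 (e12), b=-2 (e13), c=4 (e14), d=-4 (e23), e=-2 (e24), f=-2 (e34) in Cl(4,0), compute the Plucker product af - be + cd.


Plucker relation: af - be + cd
a*f = (-1)*(-2) = 2
b*e = (-2)*(-2) = 4
c*d = 4*(-4) = -16
af - be + cd = 2 - 4 + (-16)
= -18


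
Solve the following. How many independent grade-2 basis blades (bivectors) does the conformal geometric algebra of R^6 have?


The conformal model of R^6 uses Cl(7,1) with m = 6 + 2 = 8 generators.
Number of grade-2 blades = C(m, 2) = C(8, 2)
= 8*7/2 = 28


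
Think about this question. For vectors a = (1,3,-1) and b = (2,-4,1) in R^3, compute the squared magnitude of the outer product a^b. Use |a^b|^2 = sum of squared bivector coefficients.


a wedge b = (a1*b2 - a2*b1)*e12 + (a1*b3 - a3*b1)*e13 + (a2*b3 - a3*b2)*e23
e12 coeff: 1*(-4) - 3*2 = -4 - 6 = -10
e13 coeff: 1*1 - (-1)*2 = 1 - (-2) = 3
e23 coeff: 3*1 - (-1)*(-4) = 3 - 4 = -1
|a wedge b|^2 = (-10)^2 + 3^2 + (-1)^2
= 100 + 9 + 1
= 110


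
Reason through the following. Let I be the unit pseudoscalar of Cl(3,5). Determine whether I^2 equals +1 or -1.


The pseudoscalar I = e1...e_n (product of all n generators) of Cl(p,q) satisfies I^2 = (-1)^(q + n(n-1)/2).
p = 3, q = 5, n = p + q = 8
n(n-1)/2 = 8 * 7 / 2 = 28
Exponent = q + n(n-1)/2 = 5 + 28 = 33
I^2 = (-1)^33 = -1


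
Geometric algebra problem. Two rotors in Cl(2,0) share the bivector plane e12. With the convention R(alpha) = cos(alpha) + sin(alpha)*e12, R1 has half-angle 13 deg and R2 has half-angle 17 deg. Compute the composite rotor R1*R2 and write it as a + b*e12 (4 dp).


Same-plane rotors commute and their half-angles add:
R1*R2 = cos(a1 + a2) + sin(a1 + a2)*e12.
a1 + a2 = 13 + 17 = 30 deg
cos(30 deg) = 0.8660
sin(30 deg) = 0.5000
R1*R2 = 0.8660 + 0.5000*e12


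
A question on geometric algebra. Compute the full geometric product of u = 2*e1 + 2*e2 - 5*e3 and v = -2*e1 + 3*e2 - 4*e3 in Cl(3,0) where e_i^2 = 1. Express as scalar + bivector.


In Cl(3,0): e_i^2 = 1, e_ie_j = -e_je_i for i != j.
Scalar part = u . v = 2*(-2) + 2*3 + (-5)*(-4)
= -4 + 6 + 20 = 22
e12 coeff = 2*3 - 2*(-2) = 6 - (-4) = 10
e13 coeff = 2*(-4) - (-5)*(-2) = -8 - 10 = -18
e23 coeff = 2*(-4) - (-5)*3 = -8 - (-15) = 7
uv = 22 + 10*e12 - 18*e13 + 7*e23


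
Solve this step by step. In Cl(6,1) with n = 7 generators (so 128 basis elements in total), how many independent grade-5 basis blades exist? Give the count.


Number of grade-k basis blades in Cl(p,q) with n = p + q is C(n, k).
n = 6 + 1 = 7
C(7, 5) = 7! / (5! * 2!)
= 5040 / (120 * 2)
= 21


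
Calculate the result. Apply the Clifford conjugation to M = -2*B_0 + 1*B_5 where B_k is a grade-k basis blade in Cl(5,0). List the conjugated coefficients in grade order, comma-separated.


Clifford conjugate sign for grade k: (-1)^(k(k+1)/2)
Grade 0: (-1)^(0*1/2) = (-1)^0 = 1, coeff -2 -> -2
Grade 5: (-1)^(5*6/2) = (-1)^15 = -1, coeff 1 -> -1
Conjugated coefficients: -2, -1


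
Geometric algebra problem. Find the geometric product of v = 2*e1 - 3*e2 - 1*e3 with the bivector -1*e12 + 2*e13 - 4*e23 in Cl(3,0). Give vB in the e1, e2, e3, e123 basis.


vB has grade-1 (vector) and grade-3 (trivector) parts: vB = (v _| B) + (v ^ B).
Vector part <vB>_1:
  e1: -v2*b12 - v3*b13 = -(-3)*(-1) - (-1)*(2) = -1
  e2: v1*b12 - v3*b23 = (2)*(-1) - (-1)*(-4) = -6
  e3: v1*b13 + v2*b23 = (2)*(2) + (-3)*(-4) = 16
Trivector part <vB>_3:
  e123: v1*b23 - v2*b13 + v3*b12 = (2)*(-4) - (-3)*(2) + (-1)*(-1) = -1
vB = -1*e1 - 6*e2 + 16*e3 - 1*e123


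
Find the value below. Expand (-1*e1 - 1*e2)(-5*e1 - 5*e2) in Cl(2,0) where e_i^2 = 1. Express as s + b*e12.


Expand: (-1*e1 - 1*e2)(-5*e1 - 5*e2)
= (-1)*(-5)*e1e1 + (-1)*(-5)*e1e2 + (-1)*(-5)*e2e1 + (-1)*(-5)*e2e2
Using e1^2 = e2^2 = 1, e2e1 = -e1e2:
Scalar part s = (-1)*(-5) + (-1)*(-5) = 5 + 5 = 10
Bivector part b = (-1)*(-5) - (-1)*(-5) = 5 - 5 = 0
uv = 10 + 0*e12


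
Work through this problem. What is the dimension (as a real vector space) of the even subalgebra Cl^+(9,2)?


Even subalgebra dimension = 2^(n-1)
n = 9 + 2 = 11
2^(11 - 1) = 2^10 = 1024
Verification: sum of C(11,k) for even k = 1 + 55 + 330 + 462 + 165 + 11 = 1024
Result = 1024


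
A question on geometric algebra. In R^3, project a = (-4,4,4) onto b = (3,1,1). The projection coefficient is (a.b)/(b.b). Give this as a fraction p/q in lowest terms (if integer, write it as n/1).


Projection coefficient = (a . b) / (b . b)
a . b = (-4)*3 + 4*1 + 4*1
= -12 + 4 + 4 = -4
b . b = 3^2 + 1^2 + 1^2
= 9 + 1 + 1 = 11
Coefficient = -4/11
In lowest terms: -4/11


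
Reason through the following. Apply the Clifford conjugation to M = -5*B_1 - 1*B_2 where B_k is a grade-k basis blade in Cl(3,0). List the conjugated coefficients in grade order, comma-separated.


Clifford conjugate sign for grade k: (-1)^(k(k+1)/2)
Grade 1: (-1)^(1*2/2) = (-1)^1 = -1, coeff -5 -> 5
Grade 2: (-1)^(2*3/2) = (-1)^3 = -1, coeff -1 -> 1
Conjugated coefficients: 5, 1


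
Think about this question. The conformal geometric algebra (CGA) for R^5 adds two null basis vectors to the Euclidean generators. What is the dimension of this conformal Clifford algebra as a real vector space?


The conformal model of R^5 uses Cl(6,1): the 5 Euclidean generators plus two extra orthogonal generators e+ (e+^2 = +1) and e- (e-^2 = -1), from which the null vectors e0, einf are built.
Number of generators m = 5 + 2 = 7.
dim Cl(p,q) = 2^m = 2^7 = 128


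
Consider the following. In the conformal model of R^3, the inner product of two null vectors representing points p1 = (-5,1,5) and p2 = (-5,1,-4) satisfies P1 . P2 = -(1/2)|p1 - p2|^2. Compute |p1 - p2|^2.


p1 - p2 = (0, 0, 9)
|p1 - p2|^2 = 0^2 + 0^2 + 9^2
= 0 + 0 + 81
= 81


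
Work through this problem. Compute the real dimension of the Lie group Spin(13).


Spin(n) double-covers SO(n); both have Lie algebra so(n) of dimension n(n-1)/2.
n = 13
n(n-1) = 13 * 12 = 156
dim Spin(13) = 156/2 = 78


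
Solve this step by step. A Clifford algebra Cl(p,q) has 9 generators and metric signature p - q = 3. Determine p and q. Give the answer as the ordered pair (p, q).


We need p + q = 9 and p - q = 3.
Adding: 2p = 9 + 3 = 12, so p = 6.
Then q = 9 - 6 = 3.
(p, q) = (6, 3)


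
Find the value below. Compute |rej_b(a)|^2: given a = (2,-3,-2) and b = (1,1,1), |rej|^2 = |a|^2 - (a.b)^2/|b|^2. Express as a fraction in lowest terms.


|a|^2 = 2^2 + (-3)^2 + (-2)^2 = 17
|b|^2 = 1^2 + 1^2 + 1^2 = 3
a . b = 2*1 + (-3)*1 + (-2)*1 = -3
(a.b)^2 = (-3)^2 = 9
|rej|^2 = 17 - 9/3
= (51 - 9)/3
= 42/3
In lowest terms: 14/1


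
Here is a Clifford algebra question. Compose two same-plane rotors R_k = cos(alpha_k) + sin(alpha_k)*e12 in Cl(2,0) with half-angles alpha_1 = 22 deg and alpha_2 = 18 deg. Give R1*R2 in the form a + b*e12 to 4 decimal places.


Same-plane rotors commute and their half-angles add:
R1*R2 = cos(a1 + a2) + sin(a1 + a2)*e12.
a1 + a2 = 22 + 18 = 40 deg
cos(40 deg) = 0.7660
sin(40 deg) = 0.6428
R1*R2 = 0.7660 + 0.6428*e12


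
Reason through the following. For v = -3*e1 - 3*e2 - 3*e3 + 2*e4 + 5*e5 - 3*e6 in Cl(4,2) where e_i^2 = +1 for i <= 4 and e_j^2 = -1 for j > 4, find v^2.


v^2 = sum of c_i^2 * e_i^2
Positive signature terms (e_i^2 = +1): (-3)^2 + (-3)^2 + (-3)^2 + 2^2 = 31
Negative signature terms (e_j^2 = -1): 5^2 + (-3)^2 = 34
v^2 = 31 - 34 = -3


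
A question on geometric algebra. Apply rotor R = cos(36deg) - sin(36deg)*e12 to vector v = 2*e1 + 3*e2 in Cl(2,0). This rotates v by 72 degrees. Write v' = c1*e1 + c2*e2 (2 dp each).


Rotor R = cos(36deg) - sin(36deg)*e12
Rotation angle theta = 2 * 36 = 72 degrees
v' = R*v*~R rotates v by theta.
cos(72deg) = 0.3090, sin(72deg) = 0.9511
v'_1 = 2*cos(72deg) - 3*sin(72deg)
= 2*0.3090 - 3*0.9511
= -2.24
v'_2 = 2*sin(72deg) + 3*cos(72deg)
= 2*0.9511 + 3*0.3090
= 2.83
v' = -2.24*e1 + 2.83*e2


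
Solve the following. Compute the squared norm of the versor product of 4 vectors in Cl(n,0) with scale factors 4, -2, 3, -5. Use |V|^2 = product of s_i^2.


Each vector v_i has |v_i|^2 = s_i^2
Squared scales: 4^2 = 16, (-2)^2 = 4, 3^2 = 9, (-5)^2 = 25
|V|^2 = 16 * 4 * 9 * 25
= 14400


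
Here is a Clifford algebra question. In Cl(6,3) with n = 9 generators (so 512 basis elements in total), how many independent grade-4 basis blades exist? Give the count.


Number of grade-k basis blades in Cl(p,q) with n = p + q is C(n, k).
n = 6 + 3 = 9
C(9, 4) = 9! / (4! * 5!)
= 362880 / (24 * 120)
= 126


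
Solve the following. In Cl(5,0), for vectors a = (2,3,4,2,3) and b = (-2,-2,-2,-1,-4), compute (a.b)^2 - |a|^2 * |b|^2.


a . b = 2*(-2) + 3*(-2) + 4*(-2) + 2*(-1) + 3*(-4)
= -4 + (-6) + (-8) + (-2) + (-12) = -32
|a|^2 = 2^2 + 3^2 + 4^2 + 2^2 + 3^2 = 42
|b|^2 = (-2)^2 + (-2)^2 + (-2)^2 + (-1)^2 + (-4)^2 = 29
(a.b)^2 = (-32)^2 = 1024
|a|^2 * |b|^2 = 42 * 29 = 1218
Result = 1024 - 1218 = -194


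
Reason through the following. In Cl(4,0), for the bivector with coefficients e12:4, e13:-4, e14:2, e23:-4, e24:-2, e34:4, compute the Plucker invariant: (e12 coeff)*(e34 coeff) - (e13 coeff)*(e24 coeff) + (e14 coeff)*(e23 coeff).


Plucker relation: af - be + cd
a*f = 4*4 = 16
b*e = (-4)*(-2) = 8
c*d = 2*(-4) = -8
af - be + cd = 16 - 8 + (-8)
= 0


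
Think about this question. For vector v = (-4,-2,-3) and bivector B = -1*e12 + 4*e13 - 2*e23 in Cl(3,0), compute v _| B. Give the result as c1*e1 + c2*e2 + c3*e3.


Left contraction v _| B = <vB>_1 (grade-1 part of the geometric product vB).
Using e1_|e12 = e2, e2_|e12 = -e1, e1_|e13 = e3, e3_|e13 = -e1, e2_|e23 = e3, e3_|e23 = -e2:
e1 coeff: -v2*b12 - v3*b13 = -(-2)*(-1) - (-3)*(4) = 10
e2 coeff: v1*b12 - v3*b23 = (-4)*(-1) - (-3)*(-2) = -2
e3 coeff: v1*b13 + v2*b23 = (-4)*(4) + (-2)*(-2) = -12
v _| B = 10*e1 - 2*e2 - 12*e3


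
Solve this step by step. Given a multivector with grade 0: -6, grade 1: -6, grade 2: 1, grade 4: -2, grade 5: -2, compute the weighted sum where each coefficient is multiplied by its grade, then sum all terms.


Grade-weighted sum = sum of grade_k * coefficient_k
0*(-6) = 0
1*(-6) = -6
2*1 = 2
4*(-2) = -8
5*(-2) = -10
Total = 0 + (-6) + 2 + (-8) + (-10) = -22


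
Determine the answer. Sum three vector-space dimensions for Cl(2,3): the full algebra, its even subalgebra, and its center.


n = 2 + 3 = 5
Total dim = 2^5 = 32
Even subalgebra dim = 2^4 = 16
n is odd, so center dim = 2
Sum = 32 + 16 + 2 = 50


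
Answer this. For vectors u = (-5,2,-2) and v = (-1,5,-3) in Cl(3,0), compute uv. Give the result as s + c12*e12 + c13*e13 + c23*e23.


In Cl(3,0): e_i^2 = 1, e_ie_j = -e_je_i for i != j.
Scalar part = u . v = (-5)*(-1) + 2*5 + (-2)*(-3)
= 5 + 10 + 6 = 21
e12 coeff = (-5)*5 - 2*(-1) = -25 - (-2) = -23
e13 coeff = (-5)*(-3) - (-2)*(-1) = 15 - 2 = 13
e23 coeff = 2*(-3) - (-2)*5 = -6 - (-10) = 4
uv = 21 - 23*e12 + 13*e13 + 4*e23


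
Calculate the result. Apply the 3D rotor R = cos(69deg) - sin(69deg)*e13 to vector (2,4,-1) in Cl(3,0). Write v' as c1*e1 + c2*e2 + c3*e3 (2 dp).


Rotor R = cos(69deg) - sin(69deg)*e13
Rotation angle theta = 2 * 69 = 138 degrees in the e13 plane (e1 -> e3).
The component perpendicular to the plane (e2) is invariant: v'_2 = v2 = 4.00
cos(138deg) = -0.7431, sin(138deg) = 0.6691
v'_1 = v1*cos(theta) - v3*sin(theta) = 2*(-0.7431) - (-1)*0.6691 = -0.82
v'_3 = v1*sin(theta) + v3*cos(theta) = 2*0.6691 + (-1)*(-0.7431) = 2.08
v' = -0.82*e1 + 4.00*e2 + 2.08*e3


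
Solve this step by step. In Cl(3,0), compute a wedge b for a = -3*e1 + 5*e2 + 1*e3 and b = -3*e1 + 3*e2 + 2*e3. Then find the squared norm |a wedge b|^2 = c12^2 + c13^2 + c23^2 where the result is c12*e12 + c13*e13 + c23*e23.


a wedge b = (a1*b2 - a2*b1)*e12 + (a1*b3 - a3*b1)*e13 + (a2*b3 - a3*b2)*e23
e12 coeff: (-3)*3 - 5*(-3) = -9 - (-15) = 6
e13 coeff: (-3)*2 - 1*(-3) = -6 - (-3) = -3
e23 coeff: 5*2 - 1*3 = 10 - 3 = 7
|a wedge b|^2 = 6^2 + (-3)^2 + 7^2
= 36 + 9 + 49
= 94


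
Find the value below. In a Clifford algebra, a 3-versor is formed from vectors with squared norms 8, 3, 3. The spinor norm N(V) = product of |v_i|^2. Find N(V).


Spinor norm N(V) = |v1|^2 * |v2|^2 * ... * |v3|^2
= 8 * 3 * 3
Running product: 8, 24, 72
N(V) = 72


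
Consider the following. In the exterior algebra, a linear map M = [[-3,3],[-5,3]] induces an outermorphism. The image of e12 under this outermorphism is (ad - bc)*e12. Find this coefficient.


The outermorphism of a linear map f sends e1^e2 to f(e1)^f(e2).
f(e1) = -3*e1 - 5*e2
f(e2) = 3*e1 + 3*e2
f(e1) ^ f(e2) = (-3*e1 - 5*e2) ^ (3*e1 + 3*e2)
= (-3)*3*e12 + (-5)*3*e21
= (-9 - (-15))*e12
= 6*e12
Coefficient = 6


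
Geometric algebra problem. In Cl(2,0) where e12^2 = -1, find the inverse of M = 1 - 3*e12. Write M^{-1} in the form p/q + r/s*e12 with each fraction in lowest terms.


M = 1 - 3*e12, where e12^2 = -1.
Since M commutes with its reverse ~M = a - b*e12, M * ~M = a^2 - b^2*e12^2 = a^2 + b^2.
So M^{-1} = ~M / (a^2 + b^2) = (a - b*e12)/(a^2 + b^2).
a^2 + b^2 = 1 + 9 = 10
Scalar part = 1/10 = 1/10
Bivector coeff = 3/10 = 3/10
M^{-1} = 1/10 + 3/10*e12


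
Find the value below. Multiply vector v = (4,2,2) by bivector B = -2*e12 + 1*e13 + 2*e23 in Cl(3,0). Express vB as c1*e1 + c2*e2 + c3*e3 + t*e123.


vB has grade-1 (vector) and grade-3 (trivector) parts: vB = (v _| B) + (v ^ B).
Vector part <vB>_1:
  e1: -v2*b12 - v3*b13 = -(2)*(-2) - (2)*(1) = 2
  e2: v1*b12 - v3*b23 = (4)*(-2) - (2)*(2) = -12
  e3: v1*b13 + v2*b23 = (4)*(1) + (2)*(2) = 8
Trivector part <vB>_3:
  e123: v1*b23 - v2*b13 + v3*b12 = (4)*(2) - (2)*(1) + (2)*(-2) = 2
vB = 2*e1 - 12*e2 + 8*e3 + 2*e123


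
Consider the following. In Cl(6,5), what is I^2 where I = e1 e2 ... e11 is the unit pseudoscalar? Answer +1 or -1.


The pseudoscalar I = e1...e_n (product of all n generators) of Cl(p,q) satisfies I^2 = (-1)^(q + n(n-1)/2).
p = 6, q = 5, n = p + q = 11
n(n-1)/2 = 11 * 10 / 2 = 55
Exponent = q + n(n-1)/2 = 5 + 55 = 60
I^2 = (-1)^60 = +1


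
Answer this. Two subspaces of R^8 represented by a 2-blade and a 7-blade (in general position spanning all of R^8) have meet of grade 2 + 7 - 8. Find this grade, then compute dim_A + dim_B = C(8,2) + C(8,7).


Meet grade = grade(A) + grade(B) - n
= 2 + 7 - 8 = 1
C(8,2) = 28
C(8,7) = 8
dim_A + dim_B = 28 + 8 = 36


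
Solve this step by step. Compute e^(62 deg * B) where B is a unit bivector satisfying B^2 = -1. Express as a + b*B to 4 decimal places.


For a unit bivector B with B^2 = -1, the exponential series gives
e^(theta*B) = cos(theta) + sin(theta)*B (the GA analogue of Euler's formula).
theta = 62 degrees = 1.082104 rad
cos(62 deg) = 0.4695
sin(62 deg) = 0.8829
exp(theta*B) = 0.4695 + 0.8829*B


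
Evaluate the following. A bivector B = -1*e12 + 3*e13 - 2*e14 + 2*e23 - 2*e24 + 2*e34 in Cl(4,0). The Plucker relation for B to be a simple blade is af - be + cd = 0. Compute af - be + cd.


Plucker relation: af - be + cd
a*f = (-1)*2 = -2
b*e = 3*(-2) = -6
c*d = (-2)*2 = -4
af - be + cd = -2 - (-6) + (-4)
= 0


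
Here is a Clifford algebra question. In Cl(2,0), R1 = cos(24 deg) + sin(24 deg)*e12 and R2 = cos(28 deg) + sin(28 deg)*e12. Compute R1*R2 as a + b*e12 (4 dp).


Same-plane rotors commute and their half-angles add:
R1*R2 = cos(a1 + a2) + sin(a1 + a2)*e12.
a1 + a2 = 24 + 28 = 52 deg
cos(52 deg) = 0.6157
sin(52 deg) = 0.7880
R1*R2 = 0.6157 + 0.7880*e12


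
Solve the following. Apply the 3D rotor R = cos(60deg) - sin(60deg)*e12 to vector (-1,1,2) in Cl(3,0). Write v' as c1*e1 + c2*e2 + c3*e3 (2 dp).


Rotor R = cos(60deg) - sin(60deg)*e12
Rotation angle theta = 2 * 60 = 120 degrees in the e12 plane (e1 -> e2).
The component perpendicular to the plane (e3) is invariant: v'_3 = v3 = 2.00
cos(120deg) = -0.5000, sin(120deg) = 0.8660
v'_1 = v1*cos(theta) - v2*sin(theta) = -1*(-0.5000) - 1*0.8660 = -0.37
v'_2 = v1*sin(theta) + v2*cos(theta) = -1*0.8660 + 1*(-0.5000) = -1.37
v' = -0.37*e1 - 1.37*e2 + 2.00*e3


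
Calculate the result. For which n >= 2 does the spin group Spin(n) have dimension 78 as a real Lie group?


dim Spin(n) = dim so(n) = n(n-1)/2.
Solve n(n-1)/2 = 78, i.e. n^2 - n - 156 = 0.
Discriminant = 1 + 8*78 = 625
n = (1 + sqrt(625))/2 = (1 + 25)/2 = 13


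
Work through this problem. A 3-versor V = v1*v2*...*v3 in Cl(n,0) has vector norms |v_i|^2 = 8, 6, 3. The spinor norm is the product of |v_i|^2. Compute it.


Spinor norm N(V) = |v1|^2 * |v2|^2 * ... * |v3|^2
= 8 * 6 * 3
Running product: 8, 48, 144
N(V) = 144


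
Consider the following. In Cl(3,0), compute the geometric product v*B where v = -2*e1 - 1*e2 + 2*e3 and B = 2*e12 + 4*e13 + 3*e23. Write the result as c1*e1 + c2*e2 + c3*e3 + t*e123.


vB has grade-1 (vector) and grade-3 (trivector) parts: vB = (v _| B) + (v ^ B).
Vector part <vB>_1:
  e1: -v2*b12 - v3*b13 = -(-1)*(2) - (2)*(4) = -6
  e2: v1*b12 - v3*b23 = (-2)*(2) - (2)*(3) = -10
  e3: v1*b13 + v2*b23 = (-2)*(4) + (-1)*(3) = -11
Trivector part <vB>_3:
  e123: v1*b23 - v2*b13 + v3*b12 = (-2)*(3) - (-1)*(4) + (2)*(2) = 2
vB = -6*e1 - 10*e2 - 11*e3 + 2*e123


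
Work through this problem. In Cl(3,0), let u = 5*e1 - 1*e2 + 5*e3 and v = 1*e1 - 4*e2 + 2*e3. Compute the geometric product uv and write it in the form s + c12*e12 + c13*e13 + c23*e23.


In Cl(3,0): e_i^2 = 1, e_ie_j = -e_je_i for i != j.
Scalar part = u . v = 5*1 + (-1)*(-4) + 5*2
= 5 + 4 + 10 = 19
e12 coeff = 5*(-4) - (-1)*1 = -20 - (-1) = -19
e13 coeff = 5*2 - 5*1 = 10 - 5 = 5
e23 coeff = (-1)*2 - 5*(-4) = -2 - (-20) = 18
uv = 19 - 19*e12 + 5*e13 + 18*e23


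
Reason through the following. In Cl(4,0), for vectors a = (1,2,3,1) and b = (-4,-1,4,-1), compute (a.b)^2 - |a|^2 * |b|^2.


a . b = 1*(-4) + 2*(-1) + 3*4 + 1*(-1)
= -4 + (-2) + 12 + (-1) = 5
|a|^2 = 1^2 + 2^2 + 3^2 + 1^2 = 15
|b|^2 = (-4)^2 + (-1)^2 + 4^2 + (-1)^2 = 34
(a.b)^2 = 5^2 = 25
|a|^2 * |b|^2 = 15 * 34 = 510
Result = 25 - 510 = -485


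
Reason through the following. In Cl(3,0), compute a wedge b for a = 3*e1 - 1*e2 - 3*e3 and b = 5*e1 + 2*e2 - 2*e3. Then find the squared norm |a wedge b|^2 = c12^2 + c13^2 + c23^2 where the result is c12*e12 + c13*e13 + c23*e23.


a wedge b = (a1*b2 - a2*b1)*e12 + (a1*b3 - a3*b1)*e13 + (a2*b3 - a3*b2)*e23
e12 coeff: 3*2 - (-1)*5 = 6 - (-5) = 11
e13 coeff: 3*(-2) - (-3)*5 = -6 - (-15) = 9
e23 coeff: (-1)*(-2) - (-3)*2 = 2 - (-6) = 8
|a wedge b|^2 = 11^2 + 9^2 + 8^2
= 121 + 81 + 64
= 266


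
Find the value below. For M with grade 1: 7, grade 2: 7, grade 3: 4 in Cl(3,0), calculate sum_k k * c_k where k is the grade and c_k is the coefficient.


Grade-weighted sum = sum of grade_k * coefficient_k
1*7 = 7
2*7 = 14
3*4 = 12
Total = 7 + 14 + 12 = 33


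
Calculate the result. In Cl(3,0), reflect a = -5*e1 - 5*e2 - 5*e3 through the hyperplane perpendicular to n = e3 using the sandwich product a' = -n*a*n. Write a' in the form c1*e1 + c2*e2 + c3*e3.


Reflection formula: a' = -n*a*n, with n = e3 (unit vector, n^2 = 1).
For reflection through hyperplane perp to e3:
The component along e3 flips sign, others stay.
a = (-5, -5, -5)
a' = (-5, -5, 5)
a' = -5*e1 - 5*e2 + 5*e3


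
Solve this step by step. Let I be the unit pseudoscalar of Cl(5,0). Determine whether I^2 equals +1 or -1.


The pseudoscalar I = e1...e_n (product of all n generators) of Cl(p,q) satisfies I^2 = (-1)^(q + n(n-1)/2).
p = 5, q = 0, n = p + q = 5
n(n-1)/2 = 5 * 4 / 2 = 10
Exponent = q + n(n-1)/2 = 0 + 10 = 10
I^2 = (-1)^10 = +1


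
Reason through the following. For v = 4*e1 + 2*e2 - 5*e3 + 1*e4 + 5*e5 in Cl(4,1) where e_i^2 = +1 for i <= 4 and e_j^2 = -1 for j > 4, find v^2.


v^2 = sum of c_i^2 * e_i^2
Positive signature terms (e_i^2 = +1): 4^2 + 2^2 + (-5)^2 + 1^2 = 46
Negative signature terms (e_j^2 = -1): 5^2 = 25
v^2 = 46 - 25 = 21


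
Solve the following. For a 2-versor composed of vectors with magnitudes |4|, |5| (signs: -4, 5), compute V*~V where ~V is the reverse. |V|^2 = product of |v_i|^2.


Each vector v_i has |v_i|^2 = s_i^2
Squared scales: (-4)^2 = 16, 5^2 = 25
|V|^2 = 16 * 25
= 400


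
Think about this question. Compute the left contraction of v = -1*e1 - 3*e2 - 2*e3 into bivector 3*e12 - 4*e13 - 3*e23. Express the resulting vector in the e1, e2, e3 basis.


Left contraction v _| B = <vB>_1 (grade-1 part of the geometric product vB).
Using e1_|e12 = e2, e2_|e12 = -e1, e1_|e13 = e3, e3_|e13 = -e1, e2_|e23 = e3, e3_|e23 = -e2:
e1 coeff: -v2*b12 - v3*b13 = -(-3)*(3) - (-2)*(-4) = 1
e2 coeff: v1*b12 - v3*b23 = (-1)*(3) - (-2)*(-3) = -9
e3 coeff: v1*b13 + v2*b23 = (-1)*(-4) + (-3)*(-3) = 13
v _| B = 1*e1 - 9*e2 + 13*e3


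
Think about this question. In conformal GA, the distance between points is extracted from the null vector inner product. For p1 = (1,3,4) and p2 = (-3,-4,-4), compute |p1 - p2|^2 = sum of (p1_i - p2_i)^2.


p1 - p2 = (4, 7, 8)
|p1 - p2|^2 = 4^2 + 7^2 + 8^2
= 16 + 49 + 64
= 129


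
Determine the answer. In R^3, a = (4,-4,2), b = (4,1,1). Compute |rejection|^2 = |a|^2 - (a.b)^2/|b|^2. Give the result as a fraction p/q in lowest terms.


|a|^2 = 4^2 + (-4)^2 + 2^2 = 36
|b|^2 = 4^2 + 1^2 + 1^2 = 18
a . b = 4*4 + (-4)*1 + 2*1 = 14
(a.b)^2 = 14^2 = 196
|rej|^2 = 36 - 196/18
= (648 - 196)/18
= 452/18
In lowest terms: 226/9


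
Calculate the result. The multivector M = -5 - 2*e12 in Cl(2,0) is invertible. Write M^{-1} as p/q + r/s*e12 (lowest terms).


M = -5 - 2*e12, where e12^2 = -1.
Since M commutes with its reverse ~M = a - b*e12, M * ~M = a^2 - b^2*e12^2 = a^2 + b^2.
So M^{-1} = ~M / (a^2 + b^2) = (a - b*e12)/(a^2 + b^2).
a^2 + b^2 = 25 + 4 = 29
Scalar part = -5/29 = -5/29
Bivector coeff = 2/29 = 2/29
M^{-1} = -5/29 + 2/29*e12


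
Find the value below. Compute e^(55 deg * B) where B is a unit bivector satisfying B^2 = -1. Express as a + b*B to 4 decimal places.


For a unit bivector B with B^2 = -1, the exponential series gives
e^(theta*B) = cos(theta) + sin(theta)*B (the GA analogue of Euler's formula).
theta = 55 degrees = 0.959931 rad
cos(55 deg) = 0.5736
sin(55 deg) = 0.8192
exp(theta*B) = 0.5736 + 0.8192*B


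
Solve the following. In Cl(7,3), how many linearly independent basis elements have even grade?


Even subalgebra dimension = 2^(n-1)
n = 7 + 3 = 10
2^(10 - 1) = 2^9 = 512
Verification: sum of C(10,k) for even k = 1 + 45 + 210 + 210 + 45 + 1 = 512
Result = 512


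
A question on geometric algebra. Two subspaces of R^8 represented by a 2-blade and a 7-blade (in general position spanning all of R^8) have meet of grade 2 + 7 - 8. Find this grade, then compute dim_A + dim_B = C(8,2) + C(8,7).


Meet grade = grade(A) + grade(B) - n
= 2 + 7 - 8 = 1
C(8,2) = 28
C(8,7) = 8
dim_A + dim_B = 28 + 8 = 36


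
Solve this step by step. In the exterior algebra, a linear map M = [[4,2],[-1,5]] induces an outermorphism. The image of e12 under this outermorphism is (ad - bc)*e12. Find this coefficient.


The outermorphism of a linear map f sends e1^e2 to f(e1)^f(e2).
f(e1) = 4*e1 - 1*e2
f(e2) = 2*e1 + 5*e2
f(e1) ^ f(e2) = (4*e1 - 1*e2) ^ (2*e1 + 5*e2)
= 4*5*e12 + (-1)*2*e21
= (20 - (-2))*e12
= 22*e12
Coefficient = 22


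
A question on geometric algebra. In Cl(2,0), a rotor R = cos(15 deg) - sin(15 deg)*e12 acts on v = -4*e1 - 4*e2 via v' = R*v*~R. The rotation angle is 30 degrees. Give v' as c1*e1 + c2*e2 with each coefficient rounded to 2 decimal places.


Rotor R = cos(15deg) - sin(15deg)*e12
Rotation angle theta = 2 * 15 = 30 degrees
v' = R*v*~R rotates v by theta.
cos(30deg) = 0.8660, sin(30deg) = 0.5000
v'_1 = -4*cos(30deg) - (-4)*sin(30deg)
= -4*0.8660 - (-4)*0.5000
= -1.46
v'_2 = -4*sin(30deg) + (-4)*cos(30deg)
= -4*0.5000 + (-4)*0.8660
= -5.46
v' = -1.46*e1 - 5.46*e2


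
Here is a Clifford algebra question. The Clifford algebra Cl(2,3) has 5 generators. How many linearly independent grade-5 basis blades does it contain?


Number of grade-k basis blades in Cl(p,q) with n = p + q is C(n, k).
n = 2 + 3 = 5
C(5, 5) = 5! / (5! * 0!)
= 120 / (120 * 1)
= 1


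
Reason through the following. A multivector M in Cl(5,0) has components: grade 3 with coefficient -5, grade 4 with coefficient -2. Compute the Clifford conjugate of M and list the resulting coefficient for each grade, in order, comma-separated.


Clifford conjugate sign for grade k: (-1)^(k(k+1)/2)
Grade 3: (-1)^(3*4/2) = (-1)^6 = 1, coeff -5 -> -5
Grade 4: (-1)^(4*5/2) = (-1)^10 = 1, coeff -2 -> -2
Conjugated coefficients: -5, -2


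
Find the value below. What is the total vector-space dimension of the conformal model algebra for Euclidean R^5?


The conformal model of R^5 uses Cl(6,1): the 5 Euclidean generators plus two extra orthogonal generators e+ (e+^2 = +1) and e- (e-^2 = -1), from which the null vectors e0, einf are built.
Number of generators m = 5 + 2 = 7.
dim Cl(p,q) = 2^m = 2^7 = 128


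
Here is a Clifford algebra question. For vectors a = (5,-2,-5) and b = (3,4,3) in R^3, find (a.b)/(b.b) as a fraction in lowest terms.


Projection coefficient = (a . b) / (b . b)
a . b = 5*3 + (-2)*4 + (-5)*3
= 15 + (-8) + (-15) = -8
b . b = 3^2 + 4^2 + 3^2
= 9 + 16 + 9 = 34
Coefficient = -8/34
In lowest terms: -4/17


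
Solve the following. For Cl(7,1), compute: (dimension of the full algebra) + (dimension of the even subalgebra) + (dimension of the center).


n = 7 + 1 = 8
Total dim = 2^8 = 256
Even subalgebra dim = 2^7 = 128
n is even, so center dim = 1
Sum = 256 + 128 + 1 = 385


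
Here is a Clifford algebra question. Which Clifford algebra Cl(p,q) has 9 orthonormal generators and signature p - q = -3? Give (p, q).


We need p + q = 9 and p - q = -3.
Adding: 2p = 9 + (-3) = 6, so p = 3.
Then q = 9 - 3 = 6.
(p, q) = (3, 6)


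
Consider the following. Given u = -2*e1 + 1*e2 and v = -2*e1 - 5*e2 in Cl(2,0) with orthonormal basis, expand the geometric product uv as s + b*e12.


Expand: (-2*e1 + 1*e2)(-2*e1 - 5*e2)
= (-2)*(-2)*e1e1 + (-2)*(-5)*e1e2 + 1*(-2)*e2e1 + 1*(-5)*e2e2
Using e1^2 = e2^2 = 1, e2e1 = -e1e2:
Scalar part s = (-2)*(-2) + 1*(-5) = 4 + (-5) = -1
Bivector part b = (-2)*(-5) - 1*(-2) = 10 - (-2) = 12
uv = -1 + 12*e12


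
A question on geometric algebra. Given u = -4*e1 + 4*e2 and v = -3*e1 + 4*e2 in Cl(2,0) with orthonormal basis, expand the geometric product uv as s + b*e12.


Expand: (-4*e1 + 4*e2)(-3*e1 + 4*e2)
= (-4)*(-3)*e1e1 + (-4)*4*e1e2 + 4*(-3)*e2e1 + 4*4*e2e2
Using e1^2 = e2^2 = 1, e2e1 = -e1e2:
Scalar part s = (-4)*(-3) + 4*4 = 12 + 16 = 28
Bivector part b = (-4)*4 - 4*(-3) = -16 - (-12) = -4
uv = 28 - 4*e12


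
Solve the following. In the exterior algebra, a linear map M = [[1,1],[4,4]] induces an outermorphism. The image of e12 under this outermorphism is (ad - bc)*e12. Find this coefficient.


The outermorphism of a linear map f sends e1^e2 to f(e1)^f(e2).
f(e1) = 1*e1 + 4*e2
f(e2) = 1*e1 + 4*e2
f(e1) ^ f(e2) = (1*e1 + 4*e2) ^ (1*e1 + 4*e2)
= 1*4*e12 + 4*1*e21
= (4 - 4)*e12
= 0*e12
Coefficient = 0


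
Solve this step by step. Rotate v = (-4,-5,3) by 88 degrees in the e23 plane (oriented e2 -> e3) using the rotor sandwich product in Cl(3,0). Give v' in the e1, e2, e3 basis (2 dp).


Rotor R = cos(44deg) - sin(44deg)*e23
Rotation angle theta = 2 * 44 = 88 degrees in the e23 plane (e2 -> e3).
The component perpendicular to the plane (e1) is invariant: v'_1 = v1 = -4.00
cos(88deg) = 0.0349, sin(88deg) = 0.9994
v'_2 = v2*cos(theta) - v3*sin(theta) = -5*0.0349 - 3*0.9994 = -3.17
v'_3 = v2*sin(theta) + v3*cos(theta) = -5*0.9994 + 3*0.0349 = -4.89
v' = -4.00*e1 - 3.17*e2 - 4.89*e3


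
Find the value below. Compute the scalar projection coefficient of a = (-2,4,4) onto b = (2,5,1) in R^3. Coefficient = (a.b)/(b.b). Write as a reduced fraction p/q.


Projection coefficient = (a . b) / (b . b)
a . b = (-2)*2 + 4*5 + 4*1
= -4 + 20 + 4 = 20
b . b = 2^2 + 5^2 + 1^2
= 4 + 25 + 1 = 30
Coefficient = 20/30
In lowest terms: 2/3


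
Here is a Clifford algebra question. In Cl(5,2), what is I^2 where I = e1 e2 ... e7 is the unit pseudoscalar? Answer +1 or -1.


The pseudoscalar I = e1...e_n (product of all n generators) of Cl(p,q) satisfies I^2 = (-1)^(q + n(n-1)/2).
p = 5, q = 2, n = p + q = 7
n(n-1)/2 = 7 * 6 / 2 = 21
Exponent = q + n(n-1)/2 = 2 + 21 = 23
I^2 = (-1)^23 = -1


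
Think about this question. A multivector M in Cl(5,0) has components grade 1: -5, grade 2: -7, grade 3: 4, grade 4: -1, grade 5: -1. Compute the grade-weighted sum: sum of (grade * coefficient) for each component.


Grade-weighted sum = sum of grade_k * coefficient_k
1*(-5) = -5
2*(-7) = -14
3*4 = 12
4*(-1) = -4
5*(-1) = -5
Total = -5 + (-14) + 12 + (-4) + (-5) = -16


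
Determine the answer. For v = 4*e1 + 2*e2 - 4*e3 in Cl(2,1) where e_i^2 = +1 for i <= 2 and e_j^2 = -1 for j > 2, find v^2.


v^2 = sum of c_i^2 * e_i^2
Positive signature terms (e_i^2 = +1): 4^2 + 2^2 = 20
Negative signature terms (e_j^2 = -1): (-4)^2 = 16
v^2 = 20 - 16 = 4


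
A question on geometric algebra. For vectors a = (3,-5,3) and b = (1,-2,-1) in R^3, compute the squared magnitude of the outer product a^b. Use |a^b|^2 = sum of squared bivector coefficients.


a wedge b = (a1*b2 - a2*b1)*e12 + (a1*b3 - a3*b1)*e13 + (a2*b3 - a3*b2)*e23
e12 coeff: 3*(-2) - (-5)*1 = -6 - (-5) = -1
e13 coeff: 3*(-1) - 3*1 = -3 - 3 = -6
e23 coeff: (-5)*(-1) - 3*(-2) = 5 - (-6) = 11
|a wedge b|^2 = (-1)^2 + (-6)^2 + 11^2
= 1 + 36 + 121
= 158


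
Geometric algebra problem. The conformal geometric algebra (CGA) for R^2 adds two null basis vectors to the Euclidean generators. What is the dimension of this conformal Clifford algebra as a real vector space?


The conformal model of R^2 uses Cl(3,1): the 2 Euclidean generators plus two extra orthogonal generators e+ (e+^2 = +1) and e- (e-^2 = -1), from which the null vectors e0, einf are built.
Number of generators m = 2 + 2 = 4.
dim Cl(p,q) = 2^m = 2^4 = 16


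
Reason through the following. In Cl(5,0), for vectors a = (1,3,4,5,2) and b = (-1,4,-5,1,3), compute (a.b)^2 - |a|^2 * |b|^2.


a . b = 1*(-1) + 3*4 + 4*(-5) + 5*1 + 2*3
= -1 + 12 + (-20) + 5 + 6 = 2
|a|^2 = 1^2 + 3^2 + 4^2 + 5^2 + 2^2 = 55
|b|^2 = (-1)^2 + 4^2 + (-5)^2 + 1^2 + 3^2 = 52
(a.b)^2 = 2^2 = 4
|a|^2 * |b|^2 = 55 * 52 = 2860
Result = 4 - 2860 = -2856


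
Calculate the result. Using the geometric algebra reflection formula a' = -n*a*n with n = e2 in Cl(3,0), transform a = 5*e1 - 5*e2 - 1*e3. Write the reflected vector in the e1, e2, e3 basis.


Reflection formula: a' = -n*a*n, with n = e2 (unit vector, n^2 = 1).
For reflection through hyperplane perp to e2:
The component along e2 flips sign, others stay.
a = (5, -5, -1)
a' = (5, 5, -1)
a' = 5*e1 + 5*e2 - 1*e3


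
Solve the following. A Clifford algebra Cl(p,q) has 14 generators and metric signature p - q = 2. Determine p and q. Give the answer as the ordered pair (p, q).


We need p + q = 14 and p - q = 2.
Adding: 2p = 14 + 2 = 16, so p = 8.
Then q = 14 - 8 = 6.
(p, q) = (8, 6)


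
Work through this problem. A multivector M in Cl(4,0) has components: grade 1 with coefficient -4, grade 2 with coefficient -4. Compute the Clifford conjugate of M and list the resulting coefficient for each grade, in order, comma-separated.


Clifford conjugate sign for grade k: (-1)^(k(k+1)/2)
Grade 1: (-1)^(1*2/2) = (-1)^1 = -1, coeff -4 -> 4
Grade 2: (-1)^(2*3/2) = (-1)^3 = -1, coeff -4 -> 4
Conjugated coefficients: 4, 4


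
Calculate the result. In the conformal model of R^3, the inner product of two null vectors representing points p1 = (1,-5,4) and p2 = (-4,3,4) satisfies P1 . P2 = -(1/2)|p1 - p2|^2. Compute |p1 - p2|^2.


p1 - p2 = (5, -8, 0)
|p1 - p2|^2 = 5^2 + (-8)^2 + 0^2
= 25 + 64 + 0
= 89


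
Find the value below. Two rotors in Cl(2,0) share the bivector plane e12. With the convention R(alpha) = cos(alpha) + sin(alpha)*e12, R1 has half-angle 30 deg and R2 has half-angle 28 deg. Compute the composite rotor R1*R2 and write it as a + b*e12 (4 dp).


Same-plane rotors commute and their half-angles add:
R1*R2 = cos(a1 + a2) + sin(a1 + a2)*e12.
a1 + a2 = 30 + 28 = 58 deg
cos(58 deg) = 0.5299
sin(58 deg) = 0.8480
R1*R2 = 0.5299 + 0.8480*e12


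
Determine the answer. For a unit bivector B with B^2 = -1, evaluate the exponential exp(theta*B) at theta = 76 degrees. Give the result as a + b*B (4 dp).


For a unit bivector B with B^2 = -1, the exponential series gives
e^(theta*B) = cos(theta) + sin(theta)*B (the GA analogue of Euler's formula).
theta = 76 degrees = 1.32645 rad
cos(76 deg) = 0.2419
sin(76 deg) = 0.9703
exp(theta*B) = 0.2419 + 0.9703*B


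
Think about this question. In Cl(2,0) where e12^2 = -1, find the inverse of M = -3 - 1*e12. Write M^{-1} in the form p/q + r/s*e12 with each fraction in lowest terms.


M = -3 - 1*e12, where e12^2 = -1.
Since M commutes with its reverse ~M = a - b*e12, M * ~M = a^2 - b^2*e12^2 = a^2 + b^2.
So M^{-1} = ~M / (a^2 + b^2) = (a - b*e12)/(a^2 + b^2).
a^2 + b^2 = 9 + 1 = 10
Scalar part = -3/10 = -3/10
Bivector coeff = 1/10 = 1/10
M^{-1} = -3/10 + 1/10*e12


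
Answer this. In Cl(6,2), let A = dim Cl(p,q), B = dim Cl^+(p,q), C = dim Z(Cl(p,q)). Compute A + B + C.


n = 6 + 2 = 8
Total dim = 2^8 = 256
Even subalgebra dim = 2^7 = 128
n is even, so center dim = 1
Sum = 256 + 128 + 1 = 385


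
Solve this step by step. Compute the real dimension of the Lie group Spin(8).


Spin(n) double-covers SO(n); both have Lie algebra so(n) of dimension n(n-1)/2.
n = 8
n(n-1) = 8 * 7 = 56
dim Spin(8) = 56/2 = 28


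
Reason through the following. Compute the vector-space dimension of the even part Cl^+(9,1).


Even subalgebra dimension = 2^(n-1)
n = 9 + 1 = 10
2^(10 - 1) = 2^9 = 512
Verification: sum of C(10,k) for even k = 1 + 45 + 210 + 210 + 45 + 1 = 512
Result = 512


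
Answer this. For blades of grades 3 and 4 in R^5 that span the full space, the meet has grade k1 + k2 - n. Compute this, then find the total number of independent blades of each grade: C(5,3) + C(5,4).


Meet grade = grade(A) + grade(B) - n
= 3 + 4 - 5 = 2
C(5,3) = 10
C(5,4) = 5
dim_A + dim_B = 10 + 5 = 15


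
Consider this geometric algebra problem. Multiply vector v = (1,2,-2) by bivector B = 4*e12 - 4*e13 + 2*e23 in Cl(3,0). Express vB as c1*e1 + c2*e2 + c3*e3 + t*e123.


vB has grade-1 (vector) and grade-3 (trivector) parts: vB = (v _| B) + (v ^ B).
Vector part <vB>_1:
  e1: -v2*b12 - v3*b13 = -(2)*(4) - (-2)*(-4) = -16
  e2: v1*b12 - v3*b23 = (1)*(4) - (-2)*(2) = 8
  e3: v1*b13 + v2*b23 = (1)*(-4) + (2)*(2) = 0
Trivector part <vB>_3:
  e123: v1*b23 - v2*b13 + v3*b12 = (1)*(2) - (2)*(-4) + (-2)*(4) = 2
vB = -16*e1 + 8*e2 + 0*e3 + 2*e123


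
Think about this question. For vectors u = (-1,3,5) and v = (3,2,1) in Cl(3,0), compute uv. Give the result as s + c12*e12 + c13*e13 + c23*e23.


In Cl(3,0): e_i^2 = 1, e_ie_j = -e_je_i for i != j.
Scalar part = u . v = (-1)*3 + 3*2 + 5*1
= -3 + 6 + 5 = 8
e12 coeff = (-1)*2 - 3*3 = -2 - 9 = -11
e13 coeff = (-1)*1 - 5*3 = -1 - 15 = -16
e23 coeff = 3*1 - 5*2 = 3 - 10 = -7
uv = 8 - 11*e12 - 16*e13 - 7*e23


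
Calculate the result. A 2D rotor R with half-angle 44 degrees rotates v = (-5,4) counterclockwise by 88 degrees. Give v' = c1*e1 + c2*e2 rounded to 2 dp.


Rotor R = cos(44deg) - sin(44deg)*e12
Rotation angle theta = 2 * 44 = 88 degrees
v' = R*v*~R rotates v by theta.
cos(88deg) = 0.0349, sin(88deg) = 0.9994
v'_1 = -5*cos(88deg) - 4*sin(88deg)
= -5*0.0349 - 4*0.9994
= -4.17
v'_2 = -5*sin(88deg) + 4*cos(88deg)
= -5*0.9994 + 4*0.0349
= -4.86
v' = -4.17*e1 - 4.86*e2


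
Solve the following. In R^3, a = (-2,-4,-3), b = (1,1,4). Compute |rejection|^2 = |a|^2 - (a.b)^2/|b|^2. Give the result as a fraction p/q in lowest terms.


|a|^2 = (-2)^2 + (-4)^2 + (-3)^2 = 29
|b|^2 = 1^2 + 1^2 + 4^2 = 18
a . b = (-2)*1 + (-4)*1 + (-3)*4 = -18
(a.b)^2 = (-18)^2 = 324
|rej|^2 = 29 - 324/18
= (522 - 324)/18
= 198/18
In lowest terms: 11/1


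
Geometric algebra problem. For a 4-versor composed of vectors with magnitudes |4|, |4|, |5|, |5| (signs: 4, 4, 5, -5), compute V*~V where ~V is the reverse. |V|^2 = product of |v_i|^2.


Each vector v_i has |v_i|^2 = s_i^2
Squared scales: 4^2 = 16, 4^2 = 16, 5^2 = 25, (-5)^2 = 25
|V|^2 = 16 * 16 * 25 * 25
= 160000


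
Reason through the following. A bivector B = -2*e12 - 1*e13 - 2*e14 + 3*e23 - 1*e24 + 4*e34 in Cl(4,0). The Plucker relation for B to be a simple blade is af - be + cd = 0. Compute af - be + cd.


Plucker relation: af - be + cd
a*f = (-2)*4 = -8
b*e = (-1)*(-1) = 1
c*d = (-2)*3 = -6
af - be + cd = -8 - 1 + (-6)
= -15


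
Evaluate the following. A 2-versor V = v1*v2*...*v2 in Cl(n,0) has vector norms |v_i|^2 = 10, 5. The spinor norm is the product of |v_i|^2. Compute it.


Spinor norm N(V) = |v1|^2 * |v2|^2 * ... * |v2|^2
= 10 * 5
Running product: 10, 50
N(V) = 50


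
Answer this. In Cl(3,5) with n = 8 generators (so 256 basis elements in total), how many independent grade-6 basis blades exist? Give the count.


Number of grade-k basis blades in Cl(p,q) with n = p + q is C(n, k).
n = 3 + 5 = 8
C(8, 6) = 8! / (6! * 2!)
= 40320 / (720 * 2)
= 28


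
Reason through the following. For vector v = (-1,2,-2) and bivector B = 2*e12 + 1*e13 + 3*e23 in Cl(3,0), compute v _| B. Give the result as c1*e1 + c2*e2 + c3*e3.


Left contraction v _| B = <vB>_1 (grade-1 part of the geometric product vB).
Using e1_|e12 = e2, e2_|e12 = -e1, e1_|e13 = e3, e3_|e13 = -e1, e2_|e23 = e3, e3_|e23 = -e2:
e1 coeff: -v2*b12 - v3*b13 = -(2)*(2) - (-2)*(1) = -2
e2 coeff: v1*b12 - v3*b23 = (-1)*(2) - (-2)*(3) = 4
e3 coeff: v1*b13 + v2*b23 = (-1)*(1) + (2)*(3) = 5
v _| B = -2*e1 + 4*e2 + 5*e3


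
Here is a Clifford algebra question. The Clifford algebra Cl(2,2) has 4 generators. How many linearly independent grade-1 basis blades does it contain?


Number of grade-k basis blades in Cl(p,q) with n = p + q is C(n, k).
n = 2 + 2 = 4
C(4, 1) = 4! / (1! * 3!)
= 24 / (1 * 6)
= 4
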